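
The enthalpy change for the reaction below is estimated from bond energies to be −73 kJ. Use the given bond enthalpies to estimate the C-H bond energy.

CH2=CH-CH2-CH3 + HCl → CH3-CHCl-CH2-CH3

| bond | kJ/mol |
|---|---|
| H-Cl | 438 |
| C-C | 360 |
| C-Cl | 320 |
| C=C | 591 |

Let D be the C-H bond energy.
Σ(broken) = 2×360 + 8×D + 1×591 + 1×438 = 1749 + 8D
Σ(formed) = 3×360 + 1×320 + 9×D = 1400 + 9D
ΔH = Σ(broken) − Σ(formed) = (1749 + 8D) − (1400 + 9D) = +349 − D
Setting this equal to −73 kJ gives D = 422 kJ/mol.

D(C-H) ≈ 422 kJ/mol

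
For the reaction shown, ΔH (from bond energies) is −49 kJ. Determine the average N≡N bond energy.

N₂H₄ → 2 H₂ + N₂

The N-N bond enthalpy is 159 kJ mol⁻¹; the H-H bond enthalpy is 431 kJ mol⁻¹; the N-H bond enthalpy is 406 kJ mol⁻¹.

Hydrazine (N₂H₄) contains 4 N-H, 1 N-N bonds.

Let D be the N≡N bond energy.
Σ(broken) = 4×406 + 1×159 = 1783
Σ(formed) = 2×431 + 1×D = 862 + D
ΔH = Σ(broken) − Σ(formed) = (1783) − (862 + D) = +921 − D
Setting this equal to −49 kJ gives D = 970 kJ/mol.

D(N≡N) ≈ 970 kJ/mol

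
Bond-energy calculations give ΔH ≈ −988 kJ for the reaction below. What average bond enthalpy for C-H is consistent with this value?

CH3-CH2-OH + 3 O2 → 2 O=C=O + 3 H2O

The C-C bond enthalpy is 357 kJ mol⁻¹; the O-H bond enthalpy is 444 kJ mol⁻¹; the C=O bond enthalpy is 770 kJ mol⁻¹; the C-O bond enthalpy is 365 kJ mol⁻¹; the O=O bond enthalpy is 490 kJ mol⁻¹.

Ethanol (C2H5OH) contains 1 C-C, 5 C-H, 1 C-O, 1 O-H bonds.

Let D be the C-H bond energy.
Σ(broken) = 1×357 + 5×D + 1×365 + 1×444 + 3×490 = 2636 + 5D
Σ(formed) = 4×770 + 6×444 = 5744
ΔH = Σ(broken) − Σ(formed) = (2636 + 5D) − (5744) = −3108 + 5D
Setting this equal to −988 kJ gives 5D = 2120, so D = 424 kJ/mol.

D(C-H) ≈ 424 kJ/mol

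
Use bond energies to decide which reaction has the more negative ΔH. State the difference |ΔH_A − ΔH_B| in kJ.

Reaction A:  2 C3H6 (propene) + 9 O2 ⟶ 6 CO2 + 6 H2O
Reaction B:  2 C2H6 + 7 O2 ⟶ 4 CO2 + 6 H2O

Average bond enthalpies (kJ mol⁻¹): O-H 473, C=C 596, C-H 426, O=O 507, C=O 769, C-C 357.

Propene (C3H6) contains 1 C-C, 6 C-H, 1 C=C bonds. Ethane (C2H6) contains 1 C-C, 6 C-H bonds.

Reaction A:
  Bonds broken (reactants):
    C-C: 2 × 357 = 714
    C-H: 12 × 426 = 5112
    C=C: 2 × 596 = 1192
    O=O: 9 × 507 = 4563
    Σ(broken) = 11581 kJ
  Bonds formed (products):
    C=O: 12 × 769 = 9228
    O-H: 12 × 473 = 5676
    Σ(formed) = 14904 kJ
  ΔH_A = 11581 − 14904 = −3323 kJ
Reaction B:
  Bonds broken (reactants):
    C-C: 2 × 357 = 714
    C-H: 12 × 426 = 5112
    O=O: 7 × 507 = 3549
    Σ(broken) = 9375 kJ
  Bonds formed (products):
    C=O: 8 × 769 = 6152
    O-H: 12 × 473 = 5676
    Σ(formed) = 11828 kJ
  ΔH_B = 9375 − 11828 = −2453 kJ
ΔH_A − ΔH_B = −870 kJ, so reaction A has the more negative ΔH; |ΔH_A − ΔH_B| = 870 kJ.

Reaction A, by 870 kJ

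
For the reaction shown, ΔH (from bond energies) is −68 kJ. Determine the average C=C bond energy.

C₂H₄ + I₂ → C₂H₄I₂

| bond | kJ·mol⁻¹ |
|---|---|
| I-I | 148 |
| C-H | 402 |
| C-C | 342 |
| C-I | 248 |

D(C=C) ≈ 622 kJ/mol

Let D be the C=C bond energy.
Σ(broken) = 4×402 + 1×D + 1×148 = 1756 + D
Σ(formed) = 1×342 + 4×402 + 2×248 = 2446
ΔH = Σ(broken) − Σ(formed) = (1756 + D) − (2446) = −690 + D
Setting this equal to −68 kJ gives D = 622 kJ/mol.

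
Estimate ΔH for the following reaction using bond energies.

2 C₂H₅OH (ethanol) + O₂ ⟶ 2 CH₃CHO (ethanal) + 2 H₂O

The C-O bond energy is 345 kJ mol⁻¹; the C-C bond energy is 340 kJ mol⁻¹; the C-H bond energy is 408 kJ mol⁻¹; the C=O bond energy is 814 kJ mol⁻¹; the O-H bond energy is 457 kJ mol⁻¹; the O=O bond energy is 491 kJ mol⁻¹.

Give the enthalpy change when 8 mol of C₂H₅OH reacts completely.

Bonds broken (reactants):
  C-C: 2 × 340 = 680
  C-H: 10 × 408 = 4080
  C-O: 2 × 345 = 690
  O-H: 2 × 457 = 914
  O=O: 1 × 491 = 491
  Σ(broken) = 6855 kJ
Bonds formed (products):
  C-C: 2 × 340 = 680
  C-H: 8 × 408 = 3264
  C=O: 2 × 814 = 1628
  O-H: 4 × 457 = 1828
  Σ(formed) = 7400 kJ
ΔH = Σ(broken) − Σ(formed) = 6855 − 7400 = −545 kJ
For 4× the reaction as written: 4 × (−545) = −2180 kJ

ΔH = −2180 kJ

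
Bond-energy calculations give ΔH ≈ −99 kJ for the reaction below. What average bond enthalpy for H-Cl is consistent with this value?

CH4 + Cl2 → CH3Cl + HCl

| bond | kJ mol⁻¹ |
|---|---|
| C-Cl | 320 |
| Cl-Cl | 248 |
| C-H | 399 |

Let D be the H-Cl bond energy.
Σ(broken) = 4×399 + 1×248 = 1844
Σ(formed) = 1×320 + 3×399 + 1×D = 1517 + D
ΔH = Σ(broken) − Σ(formed) = (1844) − (1517 + D) = +327 − D
Setting this equal to −99 kJ gives D = 426 kJ/mol.

D(H-Cl) ≈ 426 kJ/mol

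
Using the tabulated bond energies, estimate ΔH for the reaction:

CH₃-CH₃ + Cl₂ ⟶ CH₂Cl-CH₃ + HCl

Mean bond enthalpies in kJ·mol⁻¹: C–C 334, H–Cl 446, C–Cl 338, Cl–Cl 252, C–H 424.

ΔH ≈ −108 kJ

Bonds broken (reactants):
  C–C: 1 × 334 = 334
  C–H: 6 × 424 = 2544
  Cl–Cl: 1 × 252 = 252
  Σ(broken) = 3130 kJ
Bonds formed (products):
  C–C: 1 × 334 = 334
  C–Cl: 1 × 338 = 338
  C–H: 5 × 424 = 2120
  H–Cl: 1 × 446 = 446
  Σ(formed) = 3238 kJ
ΔH = Σ(broken) − Σ(formed) = 3130 − 3238 = −108 kJ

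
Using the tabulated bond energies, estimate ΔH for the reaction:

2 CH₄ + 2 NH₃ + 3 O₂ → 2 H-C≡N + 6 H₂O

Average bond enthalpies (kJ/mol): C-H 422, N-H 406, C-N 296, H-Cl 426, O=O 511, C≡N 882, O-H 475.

ΔH ≈ −963 kJ

Bonds broken (reactants):
  C-H: 8 × 422 = 3376
  N-H: 6 × 406 = 2436
  O=O: 3 × 511 = 1533
  Σ(broken) = 7345 kJ
Bonds formed (products):
  C≡N: 2 × 882 = 1764
  C-H: 2 × 422 = 844
  O-H: 12 × 475 = 5700
  Σ(formed) = 8308 kJ
ΔH = Σ(broken) − Σ(formed) = 7345 − 8308 = −963 kJ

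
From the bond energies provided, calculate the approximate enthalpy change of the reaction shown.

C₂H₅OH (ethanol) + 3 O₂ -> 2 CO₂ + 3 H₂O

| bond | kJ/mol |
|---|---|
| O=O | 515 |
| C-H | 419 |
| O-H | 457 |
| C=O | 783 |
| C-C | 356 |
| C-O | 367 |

ΔH ≈ −1054 kJ

Bonds broken (reactants):
  C-C: 1 × 356 = 356
  C-H: 5 × 419 = 2095
  C-O: 1 × 367 = 367
  O-H: 1 × 457 = 457
  O=O: 3 × 515 = 1545
  Σ(broken) = 4820 kJ
Bonds formed (products):
  C=O: 4 × 783 = 3132
  O-H: 6 × 457 = 2742
  Σ(formed) = 5874 kJ
ΔH = Σ(broken) − Σ(formed) = 4820 − 5874 = −1054 kJ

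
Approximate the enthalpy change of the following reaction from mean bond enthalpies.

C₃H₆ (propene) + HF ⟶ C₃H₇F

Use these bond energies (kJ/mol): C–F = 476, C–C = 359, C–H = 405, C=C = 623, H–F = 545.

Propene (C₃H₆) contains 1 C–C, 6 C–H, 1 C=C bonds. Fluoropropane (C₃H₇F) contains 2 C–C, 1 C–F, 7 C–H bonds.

ΔH ≈ −72 kJ

Bonds broken (reactants):
  C–C: 1 × 359 = 359
  C–H: 6 × 405 = 2430
  C=C: 1 × 623 = 623
  H–F: 1 × 545 = 545
  Σ(broken) = 3957 kJ
Bonds formed (products):
  C–C: 2 × 359 = 718
  C–F: 1 × 476 = 476
  C–H: 7 × 405 = 2835
  Σ(formed) = 4029 kJ
ΔH = Σ(broken) − Σ(formed) = 3957 − 4029 = −72 kJ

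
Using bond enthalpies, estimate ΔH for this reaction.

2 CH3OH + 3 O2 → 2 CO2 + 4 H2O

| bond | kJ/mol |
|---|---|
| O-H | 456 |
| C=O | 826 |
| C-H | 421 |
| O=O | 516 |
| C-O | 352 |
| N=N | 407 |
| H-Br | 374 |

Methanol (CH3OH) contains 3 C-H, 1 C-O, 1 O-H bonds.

Bonds broken (reactants):
  C-H: 6 × 421 = 2526
  C-O: 2 × 352 = 704
  O-H: 2 × 456 = 912
  O=O: 3 × 516 = 1548
  Σ(broken) = 5690 kJ
Bonds formed (products):
  C=O: 4 × 826 = 3304
  O-H: 8 × 456 = 3648
  Σ(formed) = 6952 kJ
ΔH = Σ(broken) − Σ(formed) = 5690 − 6952 = −1262 kJ

ΔH ≈ −1262 kJ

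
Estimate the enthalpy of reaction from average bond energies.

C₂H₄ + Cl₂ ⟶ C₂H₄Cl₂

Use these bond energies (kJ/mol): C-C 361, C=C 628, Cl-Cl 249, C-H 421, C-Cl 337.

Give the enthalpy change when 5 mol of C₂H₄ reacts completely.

Bonds broken (reactants):
  C-H: 4 × 421 = 1684
  C=C: 1 × 628 = 628
  Cl-Cl: 1 × 249 = 249
  Σ(broken) = 2561 kJ
Bonds formed (products):
  C-C: 1 × 361 = 361
  C-Cl: 2 × 337 = 674
  C-H: 4 × 421 = 1684
  Σ(formed) = 2719 kJ
ΔH = Σ(broken) − Σ(formed) = 2561 − 2719 = −158 kJ
For 5× the reaction as written: 5 × (−158) = −790 kJ

ΔH = −790 kJ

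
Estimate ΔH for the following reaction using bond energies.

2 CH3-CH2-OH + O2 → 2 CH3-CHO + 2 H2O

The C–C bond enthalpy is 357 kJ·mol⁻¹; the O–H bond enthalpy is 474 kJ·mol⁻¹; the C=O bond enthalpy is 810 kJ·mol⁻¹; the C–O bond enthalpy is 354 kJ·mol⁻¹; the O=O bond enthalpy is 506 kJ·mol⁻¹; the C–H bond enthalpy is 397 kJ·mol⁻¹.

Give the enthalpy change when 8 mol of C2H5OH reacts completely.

ΔH = −2240 kJ

Bonds broken (reactants):
  C–C: 2 × 357 = 714
  C–H: 10 × 397 = 3970
  C–O: 2 × 354 = 708
  O–H: 2 × 474 = 948
  O=O: 1 × 506 = 506
  Σ(broken) = 6846 kJ
Bonds formed (products):
  C–C: 2 × 357 = 714
  C–H: 8 × 397 = 3176
  C=O: 2 × 810 = 1620
  O–H: 4 × 474 = 1896
  Σ(formed) = 7406 kJ
ΔH = Σ(broken) − Σ(formed) = 6846 − 7406 = −560 kJ
For 4× the reaction as written: 4 × (−560) = −2240 kJ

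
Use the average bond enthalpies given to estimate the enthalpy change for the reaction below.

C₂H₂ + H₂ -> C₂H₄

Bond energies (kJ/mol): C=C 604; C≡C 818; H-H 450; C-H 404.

ΔH ≈ −144 kJ

Bonds broken (reactants):
  C≡C: 1 × 818 = 818
  C-H: 2 × 404 = 808
  H-H: 1 × 450 = 450
  Σ(broken) = 2076 kJ
Bonds formed (products):
  C-H: 4 × 404 = 1616
  C=C: 1 × 604 = 604
  Σ(formed) = 2220 kJ
ΔH = Σ(broken) − Σ(formed) = 2076 − 2220 = −144 kJ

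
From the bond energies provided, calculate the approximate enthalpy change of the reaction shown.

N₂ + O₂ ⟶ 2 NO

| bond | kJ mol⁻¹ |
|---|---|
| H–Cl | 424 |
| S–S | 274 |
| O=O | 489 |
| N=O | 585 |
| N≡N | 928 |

ΔH ≈ +247 kJ

Bonds broken (reactants):
  N≡N: 1 × 928 = 928
  O=O: 1 × 489 = 489
  Σ(broken) = 1417 kJ
Bonds formed (products):
  N=O: 2 × 585 = 1170
  Σ(formed) = 1170 kJ
ΔH = Σ(broken) − Σ(formed) = 1417 − 1170 = +247 kJ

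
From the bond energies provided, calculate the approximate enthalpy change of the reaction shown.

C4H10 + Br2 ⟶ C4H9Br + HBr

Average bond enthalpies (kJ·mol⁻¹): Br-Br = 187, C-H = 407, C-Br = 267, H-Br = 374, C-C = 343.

ΔH ≈ −47 kJ

Bonds broken (reactants):
  Br-Br: 1 × 187 = 187
  C-C: 3 × 343 = 1029
  C-H: 10 × 407 = 4070
  Σ(broken) = 5286 kJ
Bonds formed (products):
  C-Br: 1 × 267 = 267
  C-C: 3 × 343 = 1029
  C-H: 9 × 407 = 3663
  H-Br: 1 × 374 = 374
  Σ(formed) = 5333 kJ
ΔH = Σ(broken) − Σ(formed) = 5286 − 5333 = −47 kJ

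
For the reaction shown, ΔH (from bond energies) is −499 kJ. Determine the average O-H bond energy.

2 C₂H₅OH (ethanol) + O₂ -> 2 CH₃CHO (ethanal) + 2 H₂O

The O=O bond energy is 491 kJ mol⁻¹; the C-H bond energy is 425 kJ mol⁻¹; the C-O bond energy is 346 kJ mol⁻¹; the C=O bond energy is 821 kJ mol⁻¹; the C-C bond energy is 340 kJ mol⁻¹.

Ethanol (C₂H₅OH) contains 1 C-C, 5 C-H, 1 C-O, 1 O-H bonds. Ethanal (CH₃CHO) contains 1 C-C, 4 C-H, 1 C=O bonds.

D(O-H) ≈ 445 kJ/mol

Let D be the O-H bond energy.
Σ(broken) = 2×340 + 10×425 + 2×346 + 2×D + 1×491 = 6113 + 2D
Σ(formed) = 2×340 + 8×425 + 2×821 + 4×D = 5722 + 4D
ΔH = Σ(broken) − Σ(formed) = (6113 + 2D) − (5722 + 4D) = +391 − 2D
Setting this equal to −499 kJ gives 2D = 890, so D = 445 kJ/mol.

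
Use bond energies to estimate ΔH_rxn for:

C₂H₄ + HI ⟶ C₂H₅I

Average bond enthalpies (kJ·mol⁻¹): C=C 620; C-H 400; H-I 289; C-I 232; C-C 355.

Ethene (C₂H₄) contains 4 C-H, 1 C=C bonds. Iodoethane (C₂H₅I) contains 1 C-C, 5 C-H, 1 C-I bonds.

ΔH ≈ −78 kJ

Bonds broken (reactants):
  C-H: 4 × 400 = 1600
  C=C: 1 × 620 = 620
  H-I: 1 × 289 = 289
  Σ(broken) = 2509 kJ
Bonds formed (products):
  C-C: 1 × 355 = 355
  C-H: 5 × 400 = 2000
  C-I: 1 × 232 = 232
  Σ(formed) = 2587 kJ
ΔH = Σ(broken) − Σ(formed) = 2509 − 2587 = −78 kJ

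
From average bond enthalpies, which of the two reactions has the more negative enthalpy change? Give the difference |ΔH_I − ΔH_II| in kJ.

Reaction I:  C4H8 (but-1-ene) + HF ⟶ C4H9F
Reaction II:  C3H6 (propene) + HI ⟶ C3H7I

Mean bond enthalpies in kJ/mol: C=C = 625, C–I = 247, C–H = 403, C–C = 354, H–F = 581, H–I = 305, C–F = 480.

Reaction I:
  Bonds broken (reactants):
    C–C: 2 × 354 = 708
    C–H: 8 × 403 = 3224
    C=C: 1 × 625 = 625
    H–F: 1 × 581 = 581
    Σ(broken) = 5138 kJ
  Bonds formed (products):
    C–C: 3 × 354 = 1062
    C–F: 1 × 480 = 480
    C–H: 9 × 403 = 3627
    Σ(formed) = 5169 kJ
  ΔH_I = 5138 − 5169 = −31 kJ
Reaction II:
  Bonds broken (reactants):
    C–C: 1 × 354 = 354
    C–H: 6 × 403 = 2418
    C=C: 1 × 625 = 625
    H–I: 1 × 305 = 305
    Σ(broken) = 3702 kJ
  Bonds formed (products):
    C–C: 2 × 354 = 708
    C–H: 7 × 403 = 2821
    C–I: 1 × 247 = 247
    Σ(formed) = 3776 kJ
  ΔH_II = 3702 − 3776 = −74 kJ
ΔH_I − ΔH_II = +43 kJ, so reaction II has the more negative ΔH; |ΔH_I − ΔH_II| = 43 kJ.

Reaction II, by 43 kJ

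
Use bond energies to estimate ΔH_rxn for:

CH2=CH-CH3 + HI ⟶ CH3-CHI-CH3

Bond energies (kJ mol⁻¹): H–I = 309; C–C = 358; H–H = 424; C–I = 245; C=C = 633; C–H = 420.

ΔH ≈ −81 kJ

Bonds broken (reactants):
  C–C: 1 × 358 = 358
  C–H: 6 × 420 = 2520
  C=C: 1 × 633 = 633
  H–I: 1 × 309 = 309
  Σ(broken) = 3820 kJ
Bonds formed (products):
  C–C: 2 × 358 = 716
  C–H: 7 × 420 = 2940
  C–I: 1 × 245 = 245
  Σ(formed) = 3901 kJ
ΔH = Σ(broken) − Σ(formed) = 3820 − 3901 = −81 kJ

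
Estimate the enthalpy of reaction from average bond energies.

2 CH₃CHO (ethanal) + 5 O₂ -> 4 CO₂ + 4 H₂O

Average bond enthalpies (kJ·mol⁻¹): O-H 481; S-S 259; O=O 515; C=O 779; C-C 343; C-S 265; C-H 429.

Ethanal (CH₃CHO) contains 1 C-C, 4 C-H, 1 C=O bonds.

Bonds broken (reactants):
  C-C: 2 × 343 = 686
  C-H: 8 × 429 = 3432
  C=O: 2 × 779 = 1558
  O=O: 5 × 515 = 2575
  Σ(broken) = 8251 kJ
Bonds formed (products):
  C=O: 8 × 779 = 6232
  O-H: 8 × 481 = 3848
  Σ(formed) = 10080 kJ
ΔH = Σ(broken) − Σ(formed) = 8251 − 10080 = −1829 kJ

ΔH ≈ −1829 kJ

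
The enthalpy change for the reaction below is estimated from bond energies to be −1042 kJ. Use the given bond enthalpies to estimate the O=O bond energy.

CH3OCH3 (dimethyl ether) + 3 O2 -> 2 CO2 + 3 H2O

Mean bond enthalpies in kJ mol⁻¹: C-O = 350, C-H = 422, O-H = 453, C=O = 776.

Let D be the O=O bond energy.
Σ(broken) = 6×422 + 2×350 + 3×D = 3232 + 3D
Σ(formed) = 4×776 + 6×453 = 5822
ΔH = Σ(broken) − Σ(formed) = (3232 + 3D) − (5822) = −2590 + 3D
Setting this equal to −1042 kJ gives 3D = 1548, so D = 516 kJ/mol.

D(O=O) ≈ 516 kJ/mol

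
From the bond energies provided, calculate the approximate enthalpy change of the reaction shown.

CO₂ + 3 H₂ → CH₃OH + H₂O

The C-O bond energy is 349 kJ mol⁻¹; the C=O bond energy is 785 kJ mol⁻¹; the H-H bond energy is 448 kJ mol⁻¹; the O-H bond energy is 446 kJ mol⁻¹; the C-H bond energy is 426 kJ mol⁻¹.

ΔH ≈ −51 kJ

Bonds broken (reactants):
  C=O: 2 × 785 = 1570
  H-H: 3 × 448 = 1344
  Σ(broken) = 2914 kJ
Bonds formed (products):
  C-H: 3 × 426 = 1278
  C-O: 1 × 349 = 349
  O-H: 3 × 446 = 1338
  Σ(formed) = 2965 kJ
ΔH = Σ(broken) − Σ(formed) = 2914 − 2965 = −51 kJ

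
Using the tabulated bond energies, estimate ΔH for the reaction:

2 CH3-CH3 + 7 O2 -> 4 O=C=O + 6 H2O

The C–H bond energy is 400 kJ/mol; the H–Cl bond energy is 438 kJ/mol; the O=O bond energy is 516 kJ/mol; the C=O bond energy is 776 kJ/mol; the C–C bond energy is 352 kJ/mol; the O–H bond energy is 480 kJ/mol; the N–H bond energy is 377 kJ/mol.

Bonds broken (reactants):
  C–C: 2 × 352 = 704
  C–H: 12 × 400 = 4800
  O=O: 7 × 516 = 3612
  Σ(broken) = 9116 kJ
Bonds formed (products):
  C=O: 8 × 776 = 6208
  O–H: 12 × 480 = 5760
  Σ(formed) = 11968 kJ
ΔH = Σ(broken) − Σ(formed) = 9116 − 11968 = −2852 kJ

ΔH ≈ −2852 kJ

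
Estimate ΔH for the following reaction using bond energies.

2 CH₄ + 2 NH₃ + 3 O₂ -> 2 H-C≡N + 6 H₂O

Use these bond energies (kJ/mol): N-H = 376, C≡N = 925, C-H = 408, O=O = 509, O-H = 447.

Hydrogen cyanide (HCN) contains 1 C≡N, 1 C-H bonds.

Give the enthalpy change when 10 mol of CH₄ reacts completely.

ΔH = −4915 kJ

Bonds broken (reactants):
  C-H: 8 × 408 = 3264
  N-H: 6 × 376 = 2256
  O=O: 3 × 509 = 1527
  Σ(broken) = 7047 kJ
Bonds formed (products):
  C≡N: 2 × 925 = 1850
  C-H: 2 × 408 = 816
  O-H: 12 × 447 = 5364
  Σ(formed) = 8030 kJ
ΔH = Σ(broken) − Σ(formed) = 7047 − 8030 = −983 kJ
For 5× the reaction as written: 5 × (−983) = −4915 kJ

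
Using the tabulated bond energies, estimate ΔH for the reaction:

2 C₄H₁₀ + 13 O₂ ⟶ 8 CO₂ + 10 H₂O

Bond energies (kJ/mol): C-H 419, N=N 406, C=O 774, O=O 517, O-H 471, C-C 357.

ΔH ≈ −4561 kJ

Bonds broken (reactants):
  C-C: 6 × 357 = 2142
  C-H: 20 × 419 = 8380
  O=O: 13 × 517 = 6721
  Σ(broken) = 17243 kJ
Bonds formed (products):
  C=O: 16 × 774 = 12384
  O-H: 20 × 471 = 9420
  Σ(formed) = 21804 kJ
ΔH = Σ(broken) − Σ(formed) = 17243 − 21804 = −4561 kJ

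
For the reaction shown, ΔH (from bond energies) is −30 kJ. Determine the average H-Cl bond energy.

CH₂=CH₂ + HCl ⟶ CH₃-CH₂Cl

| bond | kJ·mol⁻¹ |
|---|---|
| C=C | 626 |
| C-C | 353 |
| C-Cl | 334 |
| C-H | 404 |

D(H-Cl) ≈ 435 kJ/mol

Let D be the H-Cl bond energy.
Σ(broken) = 4×404 + 1×626 + 1×D = 2242 + D
Σ(formed) = 1×353 + 1×334 + 5×404 = 2707
ΔH = Σ(broken) − Σ(formed) = (2242 + D) − (2707) = −465 + D
Setting this equal to −30 kJ gives D = 435 kJ/mol.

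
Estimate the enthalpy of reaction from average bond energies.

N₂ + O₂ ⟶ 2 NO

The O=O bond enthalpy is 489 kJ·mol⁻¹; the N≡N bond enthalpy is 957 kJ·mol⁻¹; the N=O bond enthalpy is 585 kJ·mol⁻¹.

Bonds broken (reactants):
  N≡N: 1 × 957 = 957
  O=O: 1 × 489 = 489
  Σ(broken) = 1446 kJ
Bonds formed (products):
  N=O: 2 × 585 = 1170
  Σ(formed) = 1170 kJ
ΔH = Σ(broken) − Σ(formed) = 1446 − 1170 = +276 kJ

ΔH ≈ +276 kJ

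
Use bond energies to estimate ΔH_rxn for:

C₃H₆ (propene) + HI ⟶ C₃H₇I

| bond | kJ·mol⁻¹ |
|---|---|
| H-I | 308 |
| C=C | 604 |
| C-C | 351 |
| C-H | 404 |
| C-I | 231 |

Bonds broken (reactants):
  C-C: 1 × 351 = 351
  C-H: 6 × 404 = 2424
  C=C: 1 × 604 = 604
  H-I: 1 × 308 = 308
  Σ(broken) = 3687 kJ
Bonds formed (products):
  C-C: 2 × 351 = 702
  C-H: 7 × 404 = 2828
  C-I: 1 × 231 = 231
  Σ(formed) = 3761 kJ
ΔH = Σ(broken) − Σ(formed) = 3687 − 3761 = −74 kJ

ΔH ≈ −74 kJ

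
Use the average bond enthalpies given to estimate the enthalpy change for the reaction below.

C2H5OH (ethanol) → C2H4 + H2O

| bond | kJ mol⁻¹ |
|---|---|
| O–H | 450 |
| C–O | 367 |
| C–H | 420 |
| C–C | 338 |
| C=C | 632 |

ΔH ≈ +43 kJ

Bonds broken (reactants):
  C–C: 1 × 338 = 338
  C–H: 5 × 420 = 2100
  C–O: 1 × 367 = 367
  O–H: 1 × 450 = 450
  Σ(broken) = 3255 kJ
Bonds formed (products):
  C–H: 4 × 420 = 1680
  C=C: 1 × 632 = 632
  O–H: 2 × 450 = 900
  Σ(formed) = 3212 kJ
ΔH = Σ(broken) − Σ(formed) = 3255 − 3212 = +43 kJ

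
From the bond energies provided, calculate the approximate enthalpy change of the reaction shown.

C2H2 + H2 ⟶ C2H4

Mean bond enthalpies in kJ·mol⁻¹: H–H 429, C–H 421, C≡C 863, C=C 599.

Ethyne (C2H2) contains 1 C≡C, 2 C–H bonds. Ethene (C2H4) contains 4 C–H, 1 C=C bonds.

Bonds broken (reactants):
  C≡C: 1 × 863 = 863
  C–H: 2 × 421 = 842
  H–H: 1 × 429 = 429
  Σ(broken) = 2134 kJ
Bonds formed (products):
  C–H: 4 × 421 = 1684
  C=C: 1 × 599 = 599
  Σ(formed) = 2283 kJ
ΔH = Σ(broken) − Σ(formed) = 2134 − 2283 = −149 kJ

ΔH ≈ −149 kJ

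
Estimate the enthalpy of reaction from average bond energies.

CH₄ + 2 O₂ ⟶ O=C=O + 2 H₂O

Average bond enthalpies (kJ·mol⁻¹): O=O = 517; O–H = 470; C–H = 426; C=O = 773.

Bonds broken (reactants):
  C–H: 4 × 426 = 1704
  O=O: 2 × 517 = 1034
  Σ(broken) = 2738 kJ
Bonds formed (products):
  C=O: 2 × 773 = 1546
  O–H: 4 × 470 = 1880
  Σ(formed) = 3426 kJ
ΔH = Σ(broken) − Σ(formed) = 2738 − 3426 = −688 kJ

ΔH ≈ −688 kJ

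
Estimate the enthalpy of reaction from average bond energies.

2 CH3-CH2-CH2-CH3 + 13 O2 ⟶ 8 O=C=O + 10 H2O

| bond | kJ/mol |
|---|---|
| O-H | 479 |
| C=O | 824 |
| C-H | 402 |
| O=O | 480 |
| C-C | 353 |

ΔH ≈ −6366 kJ

Bonds broken (reactants):
  C-C: 6 × 353 = 2118
  C-H: 20 × 402 = 8040
  O=O: 13 × 480 = 6240
  Σ(broken) = 16398 kJ
Bonds formed (products):
  C=O: 16 × 824 = 13184
  O-H: 20 × 479 = 9580
  Σ(formed) = 22764 kJ
ΔH = Σ(broken) − Σ(formed) = 16398 − 22764 = −6366 kJ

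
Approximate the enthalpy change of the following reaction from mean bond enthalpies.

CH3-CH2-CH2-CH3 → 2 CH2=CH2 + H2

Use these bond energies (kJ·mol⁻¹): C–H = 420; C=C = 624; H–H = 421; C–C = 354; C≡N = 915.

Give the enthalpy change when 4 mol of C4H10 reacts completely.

ΔH = +932 kJ

Bonds broken (reactants):
  C–C: 3 × 354 = 1062
  C–H: 10 × 420 = 4200
  Σ(broken) = 5262 kJ
Bonds formed (products):
  C–H: 8 × 420 = 3360
  C=C: 2 × 624 = 1248
  H–H: 1 × 421 = 421
  Σ(formed) = 5029 kJ
ΔH = Σ(broken) − Σ(formed) = 5262 − 5029 = +233 kJ
For 4× the reaction as written: 4 × (+233) = +932 kJ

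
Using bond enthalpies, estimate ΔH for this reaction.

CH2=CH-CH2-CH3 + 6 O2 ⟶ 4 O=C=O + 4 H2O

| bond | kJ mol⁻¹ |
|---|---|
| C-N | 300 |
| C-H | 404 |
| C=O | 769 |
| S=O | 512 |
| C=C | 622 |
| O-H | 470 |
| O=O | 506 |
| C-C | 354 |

Bonds broken (reactants):
  C-C: 2 × 354 = 708
  C-H: 8 × 404 = 3232
  C=C: 1 × 622 = 622
  O=O: 6 × 506 = 3036
  Σ(broken) = 7598 kJ
Bonds formed (products):
  C=O: 8 × 769 = 6152
  O-H: 8 × 470 = 3760
  Σ(formed) = 9912 kJ
ΔH = Σ(broken) − Σ(formed) = 7598 − 9912 = −2314 kJ

ΔH ≈ −2314 kJ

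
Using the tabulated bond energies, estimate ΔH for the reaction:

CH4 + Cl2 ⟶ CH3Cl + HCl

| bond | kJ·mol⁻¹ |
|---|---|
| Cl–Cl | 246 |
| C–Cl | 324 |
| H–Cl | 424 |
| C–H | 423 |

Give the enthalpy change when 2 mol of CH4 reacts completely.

ΔH = −158 kJ

Bonds broken (reactants):
  C–H: 4 × 423 = 1692
  Cl–Cl: 1 × 246 = 246
  Σ(broken) = 1938 kJ
Bonds formed (products):
  C–Cl: 1 × 324 = 324
  C–H: 3 × 423 = 1269
  H–Cl: 1 × 424 = 424
  Σ(formed) = 2017 kJ
ΔH = Σ(broken) − Σ(formed) = 1938 − 2017 = −79 kJ
For 2× the reaction as written: 2 × (−79) = −158 kJ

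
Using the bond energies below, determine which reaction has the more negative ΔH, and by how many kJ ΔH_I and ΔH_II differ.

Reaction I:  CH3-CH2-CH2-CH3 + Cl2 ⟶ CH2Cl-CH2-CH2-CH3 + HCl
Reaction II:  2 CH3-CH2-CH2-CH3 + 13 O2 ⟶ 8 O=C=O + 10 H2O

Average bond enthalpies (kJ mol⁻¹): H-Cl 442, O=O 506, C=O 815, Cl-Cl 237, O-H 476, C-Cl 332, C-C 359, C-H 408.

Reaction I:
  Bonds broken (reactants):
    C-C: 3 × 359 = 1077
    C-H: 10 × 408 = 4080
    Cl-Cl: 1 × 237 = 237
    Σ(broken) = 5394 kJ
  Bonds formed (products):
    C-C: 3 × 359 = 1077
    C-Cl: 1 × 332 = 332
    C-H: 9 × 408 = 3672
    H-Cl: 1 × 442 = 442
    Σ(formed) = 5523 kJ
  ΔH_I = 5394 − 5523 = −129 kJ
Reaction II:
  Bonds broken (reactants):
    C-C: 6 × 359 = 2154
    C-H: 20 × 408 = 8160
    O=O: 13 × 506 = 6578
    Σ(broken) = 16892 kJ
  Bonds formed (products):
    C=O: 16 × 815 = 13040
    O-H: 20 × 476 = 9520
    Σ(formed) = 22560 kJ
  ΔH_II = 16892 − 22560 = −5668 kJ
ΔH_I − ΔH_II = +5539 kJ, so reaction II has the more negative ΔH; |ΔH_I − ΔH_II| = 5539 kJ.

Reaction II, by 5539 kJ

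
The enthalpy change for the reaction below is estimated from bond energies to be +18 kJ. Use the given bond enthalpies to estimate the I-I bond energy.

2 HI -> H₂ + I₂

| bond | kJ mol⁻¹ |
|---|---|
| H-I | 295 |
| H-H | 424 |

Let D be the I-I bond energy.
Σ(broken) = 2×295 = 590
Σ(formed) = 1×424 + 1×D = 424 + D
ΔH = Σ(broken) − Σ(formed) = (590) − (424 + D) = +166 − D
Setting this equal to +18 kJ gives D = 148 kJ/mol.

D(I-I) ≈ 148 kJ/mol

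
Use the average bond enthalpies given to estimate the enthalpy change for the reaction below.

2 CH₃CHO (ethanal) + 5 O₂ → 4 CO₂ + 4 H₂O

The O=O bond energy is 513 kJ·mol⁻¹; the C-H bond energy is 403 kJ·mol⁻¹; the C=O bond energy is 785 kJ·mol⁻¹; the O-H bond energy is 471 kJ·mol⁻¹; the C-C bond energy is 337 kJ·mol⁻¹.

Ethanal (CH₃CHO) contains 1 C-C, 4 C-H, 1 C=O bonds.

ΔH ≈ −2015 kJ

Bonds broken (reactants):
  C-C: 2 × 337 = 674
  C-H: 8 × 403 = 3224
  C=O: 2 × 785 = 1570
  O=O: 5 × 513 = 2565
  Σ(broken) = 8033 kJ
Bonds formed (products):
  C=O: 8 × 785 = 6280
  O-H: 8 × 471 = 3768
  Σ(formed) = 10048 kJ
ΔH = Σ(broken) − Σ(formed) = 8033 − 10048 = −2015 kJ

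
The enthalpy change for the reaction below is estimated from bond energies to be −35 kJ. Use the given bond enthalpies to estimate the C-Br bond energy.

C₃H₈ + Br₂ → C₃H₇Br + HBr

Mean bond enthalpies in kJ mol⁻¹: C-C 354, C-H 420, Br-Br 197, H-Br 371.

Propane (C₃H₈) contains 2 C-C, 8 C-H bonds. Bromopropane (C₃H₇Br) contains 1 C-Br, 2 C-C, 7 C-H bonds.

Let D be the C-Br bond energy.
Σ(broken) = 1×197 + 2×354 + 8×420 = 4265
Σ(formed) = 1×D + 2×354 + 7×420 + 1×371 = 4019 + D
ΔH = Σ(broken) − Σ(formed) = (4265) − (4019 + D) = +246 − D
Setting this equal to −35 kJ gives D = 281 kJ/mol.

D(C-Br) ≈ 281 kJ/mol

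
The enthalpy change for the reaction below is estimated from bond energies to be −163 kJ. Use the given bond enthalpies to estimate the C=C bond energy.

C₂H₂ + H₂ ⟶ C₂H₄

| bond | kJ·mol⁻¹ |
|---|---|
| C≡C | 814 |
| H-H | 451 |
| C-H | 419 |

D(C=C) ≈ 590 kJ/mol

Let D be the C=C bond energy.
Σ(broken) = 1×814 + 2×419 + 1×451 = 2103
Σ(formed) = 4×419 + 1×D = 1676 + D
ΔH = Σ(broken) − Σ(formed) = (2103) − (1676 + D) = +427 − D
Setting this equal to −163 kJ gives D = 590 kJ/mol.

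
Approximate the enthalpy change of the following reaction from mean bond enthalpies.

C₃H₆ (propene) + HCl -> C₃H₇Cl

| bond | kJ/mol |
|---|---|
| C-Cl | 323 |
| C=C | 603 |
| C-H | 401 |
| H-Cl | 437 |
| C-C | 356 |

Bonds broken (reactants):
  C-C: 1 × 356 = 356
  C-H: 6 × 401 = 2406
  C=C: 1 × 603 = 603
  H-Cl: 1 × 437 = 437
  Σ(broken) = 3802 kJ
Bonds formed (products):
  C-C: 2 × 356 = 712
  C-Cl: 1 × 323 = 323
  C-H: 7 × 401 = 2807
  Σ(formed) = 3842 kJ
ΔH = Σ(broken) − Σ(formed) = 3802 − 3842 = −40 kJ

ΔH ≈ −40 kJ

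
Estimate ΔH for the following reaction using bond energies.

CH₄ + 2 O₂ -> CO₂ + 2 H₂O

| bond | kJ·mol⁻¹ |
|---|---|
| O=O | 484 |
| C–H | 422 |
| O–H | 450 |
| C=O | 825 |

ΔH ≈ −794 kJ

Bonds broken (reactants):
  C–H: 4 × 422 = 1688
  O=O: 2 × 484 = 968
  Σ(broken) = 2656 kJ
Bonds formed (products):
  C=O: 2 × 825 = 1650
  O–H: 4 × 450 = 1800
  Σ(formed) = 3450 kJ
ΔH = Σ(broken) − Σ(formed) = 2656 − 3450 = −794 kJ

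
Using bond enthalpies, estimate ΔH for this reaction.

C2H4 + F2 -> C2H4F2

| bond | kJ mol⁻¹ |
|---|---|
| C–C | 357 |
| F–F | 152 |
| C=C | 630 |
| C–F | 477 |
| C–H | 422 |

Bonds broken (reactants):
  C–H: 4 × 422 = 1688
  C=C: 1 × 630 = 630
  F–F: 1 × 152 = 152
  Σ(broken) = 2470 kJ
Bonds formed (products):
  C–C: 1 × 357 = 357
  C–F: 2 × 477 = 954
  C–H: 4 × 422 = 1688
  Σ(formed) = 2999 kJ
ΔH = Σ(broken) − Σ(formed) = 2470 − 2999 = −529 kJ

ΔH ≈ −529 kJ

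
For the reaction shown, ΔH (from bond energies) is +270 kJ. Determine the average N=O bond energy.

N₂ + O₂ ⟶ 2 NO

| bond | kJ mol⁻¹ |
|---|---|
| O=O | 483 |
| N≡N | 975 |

D(N=O) ≈ 594 kJ/mol

Let D be the N=O bond energy.
Σ(broken) = 1×975 + 1×483 = 1458
Σ(formed) = 2×D = 2D
ΔH = Σ(broken) − Σ(formed) = (1458) − (2D) = +1458 − 2D
Setting this equal to +270 kJ gives 2D = 1188, so D = 594 kJ/mol.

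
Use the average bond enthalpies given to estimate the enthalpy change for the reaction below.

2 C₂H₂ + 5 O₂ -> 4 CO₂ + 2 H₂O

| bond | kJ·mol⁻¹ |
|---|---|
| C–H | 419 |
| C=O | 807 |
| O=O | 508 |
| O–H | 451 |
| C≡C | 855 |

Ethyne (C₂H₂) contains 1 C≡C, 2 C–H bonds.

Bonds broken (reactants):
  C≡C: 2 × 855 = 1710
  C–H: 4 × 419 = 1676
  O=O: 5 × 508 = 2540
  Σ(broken) = 5926 kJ
Bonds formed (products):
  C=O: 8 × 807 = 6456
  O–H: 4 × 451 = 1804
  Σ(formed) = 8260 kJ
ΔH = Σ(broken) − Σ(formed) = 5926 − 8260 = −2334 kJ

ΔH ≈ −2334 kJ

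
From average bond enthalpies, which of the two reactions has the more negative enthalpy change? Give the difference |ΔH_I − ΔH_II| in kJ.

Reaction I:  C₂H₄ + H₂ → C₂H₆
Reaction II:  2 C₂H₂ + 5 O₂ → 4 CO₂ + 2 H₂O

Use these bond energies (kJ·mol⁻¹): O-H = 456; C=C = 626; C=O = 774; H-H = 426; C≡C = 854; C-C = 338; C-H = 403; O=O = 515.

Reaction I:
  Bonds broken (reactants):
    C-H: 4 × 403 = 1612
    C=C: 1 × 626 = 626
    H-H: 1 × 426 = 426
    Σ(broken) = 2664 kJ
  Bonds formed (products):
    C-C: 1 × 338 = 338
    C-H: 6 × 403 = 2418
    Σ(formed) = 2756 kJ
  ΔH_I = 2664 − 2756 = −92 kJ
Reaction II:
  Bonds broken (reactants):
    C≡C: 2 × 854 = 1708
    C-H: 4 × 403 = 1612
    O=O: 5 × 515 = 2575
    Σ(broken) = 5895 kJ
  Bonds formed (products):
    C=O: 8 × 774 = 6192
    O-H: 4 × 456 = 1824
    Σ(formed) = 8016 kJ
  ΔH_II = 5895 − 8016 = −2121 kJ
ΔH_I − ΔH_II = +2029 kJ, so reaction II has the more negative ΔH; |ΔH_I − ΔH_II| = 2029 kJ.

Reaction II, by 2029 kJ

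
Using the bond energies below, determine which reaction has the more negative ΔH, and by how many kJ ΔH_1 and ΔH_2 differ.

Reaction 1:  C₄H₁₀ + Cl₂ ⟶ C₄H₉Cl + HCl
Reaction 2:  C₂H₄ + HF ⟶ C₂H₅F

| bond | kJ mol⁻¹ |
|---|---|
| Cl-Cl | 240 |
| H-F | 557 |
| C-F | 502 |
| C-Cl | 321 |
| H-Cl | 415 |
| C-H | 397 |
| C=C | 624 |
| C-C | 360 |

Reaction 1, by 21 kJ

Reaction 1:
  Bonds broken (reactants):
    C-C: 3 × 360 = 1080
    C-H: 10 × 397 = 3970
    Cl-Cl: 1 × 240 = 240
    Σ(broken) = 5290 kJ
  Bonds formed (products):
    C-C: 3 × 360 = 1080
    C-Cl: 1 × 321 = 321
    C-H: 9 × 397 = 3573
    H-Cl: 1 × 415 = 415
    Σ(formed) = 5389 kJ
  ΔH_1 = 5290 − 5389 = −99 kJ
Reaction 2:
  Bonds broken (reactants):
    C-H: 4 × 397 = 1588
    C=C: 1 × 624 = 624
    H-F: 1 × 557 = 557
    Σ(broken) = 2769 kJ
  Bonds formed (products):
    C-C: 1 × 360 = 360
    C-F: 1 × 502 = 502
    C-H: 5 × 397 = 1985
    Σ(formed) = 2847 kJ
  ΔH_2 = 2769 − 2847 = −78 kJ
ΔH_1 − ΔH_2 = −21 kJ, so reaction 1 has the more negative ΔH; |ΔH_1 − ΔH_2| = 21 kJ.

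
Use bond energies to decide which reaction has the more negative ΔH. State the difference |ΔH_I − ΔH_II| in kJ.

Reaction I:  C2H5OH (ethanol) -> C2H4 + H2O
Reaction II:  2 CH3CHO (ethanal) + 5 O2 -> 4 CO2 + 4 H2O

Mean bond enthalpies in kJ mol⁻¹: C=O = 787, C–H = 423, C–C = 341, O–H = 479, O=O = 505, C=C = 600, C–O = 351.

Reaction I:
  Bonds broken (reactants):
    C–C: 1 × 341 = 341
    C–H: 5 × 423 = 2115
    C–O: 1 × 351 = 351
    O–H: 1 × 479 = 479
    Σ(broken) = 3286 kJ
  Bonds formed (products):
    C–H: 4 × 423 = 1692
    C=C: 1 × 600 = 600
    O–H: 2 × 479 = 958
    Σ(formed) = 3250 kJ
  ΔH_I = 3286 − 3250 = +36 kJ
Reaction II:
  Bonds broken (reactants):
    C–C: 2 × 341 = 682
    C–H: 8 × 423 = 3384
    C=O: 2 × 787 = 1574
    O=O: 5 × 505 = 2525
    Σ(broken) = 8165 kJ
  Bonds formed (products):
    C=O: 8 × 787 = 6296
    O–H: 8 × 479 = 3832
    Σ(formed) = 10128 kJ
  ΔH_II = 8165 − 10128 = −1963 kJ
ΔH_I − ΔH_II = +1999 kJ, so reaction II has the more negative ΔH; |ΔH_I − ΔH_II| = 1999 kJ.

Reaction II, by 1999 kJ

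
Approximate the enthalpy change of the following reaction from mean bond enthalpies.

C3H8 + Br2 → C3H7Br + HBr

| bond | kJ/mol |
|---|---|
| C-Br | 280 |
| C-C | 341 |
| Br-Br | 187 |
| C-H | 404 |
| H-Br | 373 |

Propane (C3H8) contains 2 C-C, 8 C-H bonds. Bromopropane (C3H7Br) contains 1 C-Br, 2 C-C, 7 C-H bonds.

ΔH ≈ −62 kJ

Bonds broken (reactants):
  Br-Br: 1 × 187 = 187
  C-C: 2 × 341 = 682
  C-H: 8 × 404 = 3232
  Σ(broken) = 4101 kJ
Bonds formed (products):
  C-Br: 1 × 280 = 280
  C-C: 2 × 341 = 682
  C-H: 7 × 404 = 2828
  H-Br: 1 × 373 = 373
  Σ(formed) = 4163 kJ
ΔH = Σ(broken) − Σ(formed) = 4101 − 4163 = −62 kJ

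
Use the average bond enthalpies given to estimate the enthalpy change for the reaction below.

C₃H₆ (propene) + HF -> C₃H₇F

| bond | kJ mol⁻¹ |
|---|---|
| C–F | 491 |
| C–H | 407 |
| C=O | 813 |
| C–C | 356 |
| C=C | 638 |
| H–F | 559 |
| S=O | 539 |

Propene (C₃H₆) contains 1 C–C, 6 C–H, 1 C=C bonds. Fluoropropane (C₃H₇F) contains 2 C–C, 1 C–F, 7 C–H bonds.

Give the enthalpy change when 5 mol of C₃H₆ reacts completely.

Bonds broken (reactants):
  C–C: 1 × 356 = 356
  C–H: 6 × 407 = 2442
  C=C: 1 × 638 = 638
  H–F: 1 × 559 = 559
  Σ(broken) = 3995 kJ
Bonds formed (products):
  C–C: 2 × 356 = 712
  C–F: 1 × 491 = 491
  C–H: 7 × 407 = 2849
  Σ(formed) = 4052 kJ
ΔH = Σ(broken) − Σ(formed) = 3995 − 4052 = −57 kJ
For 5× the reaction as written: 5 × (−57) = −285 kJ

ΔH = −285 kJ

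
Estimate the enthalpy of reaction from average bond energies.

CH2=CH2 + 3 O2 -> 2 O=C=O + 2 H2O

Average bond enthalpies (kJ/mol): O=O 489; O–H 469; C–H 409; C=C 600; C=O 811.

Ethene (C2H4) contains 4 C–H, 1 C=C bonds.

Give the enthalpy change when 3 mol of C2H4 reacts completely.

ΔH = −4251 kJ

Bonds broken (reactants):
  C–H: 4 × 409 = 1636
  C=C: 1 × 600 = 600
  O=O: 3 × 489 = 1467
  Σ(broken) = 3703 kJ
Bonds formed (products):
  C=O: 4 × 811 = 3244
  O–H: 4 × 469 = 1876
  Σ(formed) = 5120 kJ
ΔH = Σ(broken) − Σ(formed) = 3703 − 5120 = −1417 kJ
For 3× the reaction as written: 3 × (−1417) = −4251 kJ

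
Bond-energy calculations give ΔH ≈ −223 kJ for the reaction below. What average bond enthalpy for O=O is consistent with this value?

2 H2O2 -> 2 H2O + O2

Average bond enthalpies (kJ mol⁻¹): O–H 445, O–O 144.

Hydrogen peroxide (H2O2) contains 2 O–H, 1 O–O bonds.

D(O=O) ≈ 511 kJ/mol

Let D be the O=O bond energy.
Σ(broken) = 4×445 + 2×144 = 2068
Σ(formed) = 4×445 + 1×D = 1780 + D
ΔH = Σ(broken) − Σ(formed) = (2068) − (1780 + D) = +288 − D
Setting this equal to −223 kJ gives D = 511 kJ/mol.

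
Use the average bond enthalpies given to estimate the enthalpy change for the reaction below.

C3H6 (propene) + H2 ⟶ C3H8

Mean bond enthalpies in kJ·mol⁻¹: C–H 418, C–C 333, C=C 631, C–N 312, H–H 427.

ΔH ≈ −111 kJ

Bonds broken (reactants):
  C–C: 1 × 333 = 333
  C–H: 6 × 418 = 2508
  C=C: 1 × 631 = 631
  H–H: 1 × 427 = 427
  Σ(broken) = 3899 kJ
Bonds formed (products):
  C–C: 2 × 333 = 666
  C–H: 8 × 418 = 3344
  Σ(formed) = 4010 kJ
ΔH = Σ(broken) − Σ(formed) = 3899 − 4010 = −111 kJ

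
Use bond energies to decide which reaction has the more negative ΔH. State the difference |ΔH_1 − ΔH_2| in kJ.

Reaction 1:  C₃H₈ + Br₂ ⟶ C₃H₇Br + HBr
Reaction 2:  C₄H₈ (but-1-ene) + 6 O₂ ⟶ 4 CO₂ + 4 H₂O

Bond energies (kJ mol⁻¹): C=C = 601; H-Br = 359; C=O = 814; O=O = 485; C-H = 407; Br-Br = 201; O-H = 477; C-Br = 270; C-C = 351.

Reaction 1:
  Bonds broken (reactants):
    Br-Br: 1 × 201 = 201
    C-C: 2 × 351 = 702
    C-H: 8 × 407 = 3256
    Σ(broken) = 4159 kJ
  Bonds formed (products):
    C-Br: 1 × 270 = 270
    C-C: 2 × 351 = 702
    C-H: 7 × 407 = 2849
    H-Br: 1 × 359 = 359
    Σ(formed) = 4180 kJ
  ΔH_1 = 4159 − 4180 = −21 kJ
Reaction 2:
  Bonds broken (reactants):
    C-C: 2 × 351 = 702
    C-H: 8 × 407 = 3256
    C=C: 1 × 601 = 601
    O=O: 6 × 485 = 2910
    Σ(broken) = 7469 kJ
  Bonds formed (products):
    C=O: 8 × 814 = 6512
    O-H: 8 × 477 = 3816
    Σ(formed) = 10328 kJ
  ΔH_2 = 7469 − 10328 = −2859 kJ
ΔH_1 − ΔH_2 = +2838 kJ, so reaction 2 has the more negative ΔH; |ΔH_1 − ΔH_2| = 2838 kJ.

Reaction 2, by 2838 kJ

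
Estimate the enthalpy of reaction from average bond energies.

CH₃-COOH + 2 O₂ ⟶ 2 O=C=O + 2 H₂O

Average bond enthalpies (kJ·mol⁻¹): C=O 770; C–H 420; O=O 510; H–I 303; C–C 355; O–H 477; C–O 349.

ΔH ≈ −757 kJ

Bonds broken (reactants):
  C–C: 1 × 355 = 355
  C–H: 3 × 420 = 1260
  C–O: 1 × 349 = 349
  C=O: 1 × 770 = 770
  O–H: 1 × 477 = 477
  O=O: 2 × 510 = 1020
  Σ(broken) = 4231 kJ
Bonds formed (products):
  C=O: 4 × 770 = 3080
  O–H: 4 × 477 = 1908
  Σ(formed) = 4988 kJ
ΔH = Σ(broken) − Σ(formed) = 4231 − 4988 = −757 kJ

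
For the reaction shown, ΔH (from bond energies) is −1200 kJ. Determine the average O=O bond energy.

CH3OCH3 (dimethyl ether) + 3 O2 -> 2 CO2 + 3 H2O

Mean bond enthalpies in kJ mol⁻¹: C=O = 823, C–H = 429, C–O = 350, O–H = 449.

D(O=O) ≈ 504 kJ/mol

Let D be the O=O bond energy.
Σ(broken) = 6×429 + 2×350 + 3×D = 3274 + 3D
Σ(formed) = 4×823 + 6×449 = 5986
ΔH = Σ(broken) − Σ(formed) = (3274 + 3D) − (5986) = −2712 + 3D
Setting this equal to −1200 kJ gives 3D = 1512, so D = 504 kJ/mol.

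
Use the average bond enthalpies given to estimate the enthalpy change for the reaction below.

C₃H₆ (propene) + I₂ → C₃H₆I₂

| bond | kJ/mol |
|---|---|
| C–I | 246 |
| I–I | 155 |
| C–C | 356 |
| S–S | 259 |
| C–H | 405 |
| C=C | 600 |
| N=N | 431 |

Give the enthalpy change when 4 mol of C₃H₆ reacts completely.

ΔH = −372 kJ

Bonds broken (reactants):
  C–C: 1 × 356 = 356
  C–H: 6 × 405 = 2430
  C=C: 1 × 600 = 600
  I–I: 1 × 155 = 155
  Σ(broken) = 3541 kJ
Bonds formed (products):
  C–C: 2 × 356 = 712
  C–H: 6 × 405 = 2430
  C–I: 2 × 246 = 492
  Σ(formed) = 3634 kJ
ΔH = Σ(broken) − Σ(formed) = 3541 − 3634 = −93 kJ
For 4× the reaction as written: 4 × (−93) = −372 kJ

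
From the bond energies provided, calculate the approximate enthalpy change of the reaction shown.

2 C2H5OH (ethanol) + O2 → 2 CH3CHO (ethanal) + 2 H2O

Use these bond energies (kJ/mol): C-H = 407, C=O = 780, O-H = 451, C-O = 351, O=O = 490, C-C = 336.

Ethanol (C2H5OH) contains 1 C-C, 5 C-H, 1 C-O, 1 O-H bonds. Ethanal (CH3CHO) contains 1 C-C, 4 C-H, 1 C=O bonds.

ΔH ≈ −456 kJ

Bonds broken (reactants):
  C-C: 2 × 336 = 672
  C-H: 10 × 407 = 4070
  C-O: 2 × 351 = 702
  O-H: 2 × 451 = 902
  O=O: 1 × 490 = 490
  Σ(broken) = 6836 kJ
Bonds formed (products):
  C-C: 2 × 336 = 672
  C-H: 8 × 407 = 3256
  C=O: 2 × 780 = 1560
  O-H: 4 × 451 = 1804
  Σ(formed) = 7292 kJ
ΔH = Σ(broken) − Σ(formed) = 6836 − 7292 = −456 kJ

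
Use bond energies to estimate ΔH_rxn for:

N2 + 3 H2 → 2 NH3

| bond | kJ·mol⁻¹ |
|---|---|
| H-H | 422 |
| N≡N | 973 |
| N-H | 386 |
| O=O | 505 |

ΔH ≈ −77 kJ

Bonds broken (reactants):
  H-H: 3 × 422 = 1266
  N≡N: 1 × 973 = 973
  Σ(broken) = 2239 kJ
Bonds formed (products):
  N-H: 6 × 386 = 2316
  Σ(formed) = 2316 kJ
ΔH = Σ(broken) − Σ(formed) = 2239 − 2316 = −77 kJ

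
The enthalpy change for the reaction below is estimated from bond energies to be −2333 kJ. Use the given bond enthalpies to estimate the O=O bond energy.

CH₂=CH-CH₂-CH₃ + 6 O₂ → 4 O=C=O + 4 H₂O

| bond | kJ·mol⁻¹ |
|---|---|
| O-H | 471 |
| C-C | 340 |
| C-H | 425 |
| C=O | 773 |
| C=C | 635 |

D(O=O) ≈ 484 kJ/mol

Let D be the O=O bond energy.
Σ(broken) = 2×340 + 8×425 + 1×635 + 6×D = 4715 + 6D
Σ(formed) = 8×773 + 8×471 = 9952
ΔH = Σ(broken) − Σ(formed) = (4715 + 6D) − (9952) = −5237 + 6D
Setting this equal to −2333 kJ gives 6D = 2904, so D = 484 kJ/mol.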